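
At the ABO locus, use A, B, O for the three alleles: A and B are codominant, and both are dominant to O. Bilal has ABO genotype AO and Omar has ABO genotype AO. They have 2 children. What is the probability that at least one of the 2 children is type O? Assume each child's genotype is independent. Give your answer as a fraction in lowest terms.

7/16

ABO cross AO × AO → 1/4 O, 3/4 A.
So P(type O) = 1/4 per child.
P(none) = (3/4)^2 = 9/16; P(at least one) = 1 − 9/16 = 7/16.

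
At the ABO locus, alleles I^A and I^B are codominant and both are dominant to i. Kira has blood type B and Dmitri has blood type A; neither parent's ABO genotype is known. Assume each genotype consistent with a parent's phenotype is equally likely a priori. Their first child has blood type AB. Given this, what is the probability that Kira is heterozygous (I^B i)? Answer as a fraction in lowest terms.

1/3

Possible genotypes: Kira ∈ {I^B I^B, I^B i}; Dmitri ∈ {I^A I^A, I^A i}.
Weight each parental genotype pair by prior × P(type-AB child):
  I^B I^B × I^A I^A: posterior weight 4/9.
  I^B I^B × I^A i: posterior weight 2/9.
  I^B i × I^A I^A: posterior weight 2/9.
  I^B i × I^A i: posterior weight 1/9.
Sum the posterior weight over pairs where Kira is I^B i: 1/3.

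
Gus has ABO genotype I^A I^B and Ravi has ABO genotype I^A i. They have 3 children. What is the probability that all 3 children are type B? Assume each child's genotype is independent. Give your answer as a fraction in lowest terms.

1/64

ABO cross I^A I^B × I^A i → 1/2 A, 1/4 B, 1/4 AB.
So P(type B) = 1/4 per child.
All 3 independent: (1/4)^3 = 1/64.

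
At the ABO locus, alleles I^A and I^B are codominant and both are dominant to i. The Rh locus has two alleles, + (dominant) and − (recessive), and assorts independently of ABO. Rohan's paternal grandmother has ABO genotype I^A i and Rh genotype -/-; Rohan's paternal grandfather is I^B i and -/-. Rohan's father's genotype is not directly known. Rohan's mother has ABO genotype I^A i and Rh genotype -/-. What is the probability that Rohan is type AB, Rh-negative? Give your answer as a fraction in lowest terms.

1/8

Rohan's father's ABO genotype from I^A i × I^B i: 1/4 I^A I^B, 1/4 I^A i, 1/4 I^B i, 1/4 i i.
Crossing each possibility with the mother I^A i and summing P(type AB): 1/4·1/4 + 1/4·0 + 1/4·1/4 + 1/4·0 = 1/8.
Similarly for Rh via the father's Rh distribution: P(Rh-) = 1.
Independent loci: 1/8 × 1 = 1/8.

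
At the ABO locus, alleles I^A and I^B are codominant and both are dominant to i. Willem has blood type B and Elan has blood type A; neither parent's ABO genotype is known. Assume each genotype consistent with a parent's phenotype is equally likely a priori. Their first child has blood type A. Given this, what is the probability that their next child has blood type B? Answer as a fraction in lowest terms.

1/12

Possible genotypes: Willem ∈ {I^B I^B, I^B i}; Elan ∈ {I^A I^A, I^A i}.
Weight each parental genotype pair by prior × P(type-A child):
  I^B i × I^A I^A: posterior weight 2/3; P(next child type B) = 0.
  I^B i × I^A i: posterior weight 1/3; P(next child type B) = 1/4.
Weighted sum = 1/12.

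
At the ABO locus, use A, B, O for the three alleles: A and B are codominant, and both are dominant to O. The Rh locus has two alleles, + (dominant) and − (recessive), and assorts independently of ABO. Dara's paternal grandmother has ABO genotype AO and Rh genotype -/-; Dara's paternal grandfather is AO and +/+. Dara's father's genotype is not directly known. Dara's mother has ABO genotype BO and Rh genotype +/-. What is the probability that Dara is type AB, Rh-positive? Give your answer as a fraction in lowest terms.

Dara's father's ABO genotype from AO × AO: 1/4 AA, 1/2 AO, 1/4 OO.
Crossing each possibility with the mother BO and summing P(type AB): 1/4·1/2 + 1/2·1/4 + 1/4·0 = 1/4.
Similarly for Rh via the father's Rh distribution: P(Rh+) = 3/4.
Independent loci: 1/4 × 3/4 = 3/16.

3/16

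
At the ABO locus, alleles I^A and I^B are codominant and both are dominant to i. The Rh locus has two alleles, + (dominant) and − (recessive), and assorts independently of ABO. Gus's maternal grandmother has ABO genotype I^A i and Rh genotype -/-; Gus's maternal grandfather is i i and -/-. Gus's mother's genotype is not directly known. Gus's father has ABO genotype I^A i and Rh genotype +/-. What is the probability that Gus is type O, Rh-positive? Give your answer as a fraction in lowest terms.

3/16

Gus's mother's ABO genotype from I^A i × i i: 1/2 I^A i, 1/2 i i.
Crossing each possibility with the father I^A i and summing P(type O): 1/2·1/4 + 1/2·1/2 = 3/8.
Similarly for Rh via the mother's Rh distribution: P(Rh+) = 1/2.
Independent loci: 3/8 × 1/2 = 3/16.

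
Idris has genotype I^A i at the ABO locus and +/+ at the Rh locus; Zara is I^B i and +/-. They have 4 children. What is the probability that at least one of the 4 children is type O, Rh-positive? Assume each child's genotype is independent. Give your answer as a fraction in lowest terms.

ABO cross I^A i × I^B i → 1/4 O, 1/4 A, 1/4 B, 1/4 AB.
Rh cross +/+ × +/- → 1 Rh+; so P(type O, Rh-positive) = 1/4 × 1 = 1/4 per child.
P(none) = (3/4)^4 = 81/256; P(at least one) = 1 − 81/256 = 175/256.

175/256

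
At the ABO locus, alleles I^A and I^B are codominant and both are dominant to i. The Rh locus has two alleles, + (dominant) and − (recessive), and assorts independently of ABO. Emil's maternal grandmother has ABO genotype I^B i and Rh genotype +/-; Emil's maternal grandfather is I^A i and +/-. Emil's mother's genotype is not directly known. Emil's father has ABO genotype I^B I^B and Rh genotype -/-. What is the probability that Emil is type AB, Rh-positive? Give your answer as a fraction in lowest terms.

1/8

Emil's mother's ABO genotype from I^B i × I^A i: 1/4 I^A I^B, 1/4 I^A i, 1/4 I^B i, 1/4 i i.
Crossing each possibility with the father I^B I^B and summing P(type AB): 1/4·1/2 + 1/4·1/2 + 1/4·0 + 1/4·0 = 1/4.
Similarly for Rh via the mother's Rh distribution: P(Rh+) = 1/2.
Independent loci: 1/4 × 1/2 = 1/8.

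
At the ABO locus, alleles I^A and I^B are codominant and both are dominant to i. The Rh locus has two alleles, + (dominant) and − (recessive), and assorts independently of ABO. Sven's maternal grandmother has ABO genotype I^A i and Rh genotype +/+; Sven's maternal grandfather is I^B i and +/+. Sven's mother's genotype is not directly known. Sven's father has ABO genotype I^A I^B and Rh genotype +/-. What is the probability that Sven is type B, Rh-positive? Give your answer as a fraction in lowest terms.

3/8

Sven's mother's ABO genotype from I^A i × I^B i: 1/4 I^A I^B, 1/4 I^A i, 1/4 I^B i, 1/4 i i.
Crossing each possibility with the father I^A I^B and summing P(type B): 1/4·1/4 + 1/4·1/4 + 1/4·1/2 + 1/4·1/2 = 3/8.
Similarly for Rh via the mother's Rh distribution: P(Rh+) = 1.
Independent loci: 3/8 × 1 = 3/8.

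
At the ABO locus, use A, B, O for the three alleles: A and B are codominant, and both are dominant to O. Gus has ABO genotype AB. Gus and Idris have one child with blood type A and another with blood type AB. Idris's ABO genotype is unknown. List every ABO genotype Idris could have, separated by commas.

For each candidate genotype of Idris, check whether crossing it with AB can produce every observed child phenotype.
  AA → possible child types {A, AB} ✓
  AB → possible child types {A, B, AB} ✓
  AO → possible child types {A, B, AB} ✓
  BB → possible child types {B, AB} ✗
  BO → possible child types {A, B, AB} ✓
  OO → possible child types {A, B} ✗

AA, AB, AO, BO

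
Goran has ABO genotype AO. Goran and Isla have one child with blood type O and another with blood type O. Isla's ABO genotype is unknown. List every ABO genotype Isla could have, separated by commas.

AO, BO, OO

For each candidate genotype of Isla, check whether crossing it with AO can produce every observed child phenotype.
  AA → possible child types {A} ✗
  AB → possible child types {A, B, AB} ✗
  AO → possible child types {O, A} ✓
  BB → possible child types {B, AB} ✗
  BO → possible child types {O, A, B, AB} ✓
  OO → possible child types {O, A} ✓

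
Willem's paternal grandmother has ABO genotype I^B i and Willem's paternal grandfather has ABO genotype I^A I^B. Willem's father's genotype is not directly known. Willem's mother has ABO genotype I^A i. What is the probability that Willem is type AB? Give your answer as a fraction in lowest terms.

1/4

Willem's father's ABO genotype from I^B i × I^A I^B: 1/4 I^A I^B, 1/4 I^A i, 1/4 I^B I^B, 1/4 I^B i.
Crossing each possibility with the mother I^A i and summing P(type AB): 1/4·1/4 + 1/4·0 + 1/4·1/2 + 1/4·1/4 = 1/4.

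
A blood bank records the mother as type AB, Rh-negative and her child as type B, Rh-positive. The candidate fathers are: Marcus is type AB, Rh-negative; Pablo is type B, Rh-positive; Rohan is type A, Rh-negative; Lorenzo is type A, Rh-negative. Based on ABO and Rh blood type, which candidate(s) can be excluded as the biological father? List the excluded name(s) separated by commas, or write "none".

Marcus, Rohan, Lorenzo

A candidate is excluded only if no genotype consistent with his phenotype could produce a type B, Rh-positive child with a type AB, Rh-negative mother.
Marcus (type AB, Rh-): no genotype consistent with that phenotype can produce a type-B Rh+ child with a type-AB mother.
Rohan (type A, Rh-): no genotype consistent with that phenotype can produce a type-B Rh+ child with a type-AB mother.
Lorenzo (type A, Rh-): no genotype consistent with that phenotype can produce a type-B Rh+ child with a type-AB mother.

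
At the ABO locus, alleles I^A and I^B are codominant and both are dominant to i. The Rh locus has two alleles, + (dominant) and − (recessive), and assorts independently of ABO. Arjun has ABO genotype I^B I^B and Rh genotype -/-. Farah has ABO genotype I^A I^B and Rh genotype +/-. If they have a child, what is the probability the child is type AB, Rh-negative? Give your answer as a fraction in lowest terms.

ABO cross I^B I^B × I^A I^B → offspring phenotypes: 1/2 B, 1/2 AB.
Rh cross -/- × +/- → 1/2 Rh+, 1/2 Rh-.
Independent loci: P(type AB, Rh-negative) = 1/2 × 1/2 = 1/4.

1/4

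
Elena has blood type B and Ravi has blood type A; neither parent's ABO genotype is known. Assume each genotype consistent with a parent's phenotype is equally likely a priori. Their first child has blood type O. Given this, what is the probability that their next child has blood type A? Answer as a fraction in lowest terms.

Possible genotypes: Elena ∈ {BB, BO}; Ravi ∈ {AA, AO}.
Weight each parental genotype pair by prior × P(type-O child):
  BO × AO: posterior weight 1; P(next child type A) = 1/4.
Weighted sum = 1/4.

1/4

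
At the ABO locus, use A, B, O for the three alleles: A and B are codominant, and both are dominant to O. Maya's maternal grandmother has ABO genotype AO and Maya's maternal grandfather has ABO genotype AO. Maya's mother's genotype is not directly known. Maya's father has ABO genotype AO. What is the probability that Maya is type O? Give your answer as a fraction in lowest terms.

Maya's mother's ABO genotype from AO × AO: 1/4 AA, 1/2 AO, 1/4 OO.
Crossing each possibility with the father AO and summing P(type O): 1/4·0 + 1/2·1/4 + 1/4·1/2 = 1/4.

1/4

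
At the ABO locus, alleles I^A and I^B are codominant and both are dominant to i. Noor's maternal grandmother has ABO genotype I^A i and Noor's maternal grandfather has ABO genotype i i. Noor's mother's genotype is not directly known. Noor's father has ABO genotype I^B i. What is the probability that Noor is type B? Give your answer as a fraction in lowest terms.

3/8

Noor's mother's ABO genotype from I^A i × i i: 1/2 I^A i, 1/2 i i.
Crossing each possibility with the father I^B i and summing P(type B): 1/2·1/4 + 1/2·1/2 = 3/8.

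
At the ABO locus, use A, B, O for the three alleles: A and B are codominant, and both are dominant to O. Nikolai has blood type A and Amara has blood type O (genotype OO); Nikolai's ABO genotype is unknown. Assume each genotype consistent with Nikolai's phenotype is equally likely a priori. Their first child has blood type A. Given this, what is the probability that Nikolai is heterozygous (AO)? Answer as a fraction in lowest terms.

1/3

Possible genotypes: Nikolai ∈ {AA, AO}; Amara ∈ {OO}.
Weight each parental genotype pair by prior × P(type-A child):
  AA × OO: posterior weight 2/3.
  AO × OO: posterior weight 1/3.
Sum the posterior weight over pairs where Nikolai is AO: 1/3.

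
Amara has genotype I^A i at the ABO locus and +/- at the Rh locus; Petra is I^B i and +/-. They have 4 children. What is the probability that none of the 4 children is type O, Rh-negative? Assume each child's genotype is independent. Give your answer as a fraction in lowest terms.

50625/65536

ABO cross I^A i × I^B i → 1/4 O, 1/4 A, 1/4 B, 1/4 AB.
Rh cross +/- × +/- → 3/4 Rh+, 1/4 Rh-; so P(type O, Rh-negative) = 1/4 × 1/4 = 1/16 per child.
P(not type O, Rh-negative) = 15/16 for one child; (15/16)^4 = 50625/65536.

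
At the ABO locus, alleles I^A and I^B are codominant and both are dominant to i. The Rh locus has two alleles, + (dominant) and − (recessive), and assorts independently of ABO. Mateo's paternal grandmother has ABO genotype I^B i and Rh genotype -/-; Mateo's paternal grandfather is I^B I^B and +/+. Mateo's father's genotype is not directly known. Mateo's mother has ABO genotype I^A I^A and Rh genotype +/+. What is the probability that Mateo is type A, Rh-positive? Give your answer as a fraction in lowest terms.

Mateo's father's ABO genotype from I^B i × I^B I^B: 1/2 I^B I^B, 1/2 I^B i.
Crossing each possibility with the mother I^A I^A and summing P(type A): 1/2·0 + 1/2·1/2 = 1/4.
Similarly for Rh via the father's Rh distribution: P(Rh+) = 1.
Independent loci: 1/4 × 1 = 1/4.

1/4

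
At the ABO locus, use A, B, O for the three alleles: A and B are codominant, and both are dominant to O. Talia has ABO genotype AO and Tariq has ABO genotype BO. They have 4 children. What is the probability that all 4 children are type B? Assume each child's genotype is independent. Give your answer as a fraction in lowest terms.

1/256

ABO cross AO × BO → 1/4 O, 1/4 A, 1/4 B, 1/4 AB.
So P(type B) = 1/4 per child.
All 4 independent: (1/4)^4 = 1/256.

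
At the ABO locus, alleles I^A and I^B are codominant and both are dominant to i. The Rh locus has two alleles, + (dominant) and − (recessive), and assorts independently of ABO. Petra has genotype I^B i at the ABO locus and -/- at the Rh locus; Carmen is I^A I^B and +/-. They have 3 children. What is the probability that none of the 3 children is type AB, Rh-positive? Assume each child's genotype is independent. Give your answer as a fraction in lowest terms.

343/512

ABO cross I^B i × I^A I^B → 1/4 A, 1/2 B, 1/4 AB.
Rh cross -/- × +/- → 1/2 Rh+, 1/2 Rh-; so P(type AB, Rh-positive) = 1/4 × 1/2 = 1/8 per child.
P(not type AB, Rh-positive) = 7/8 for one child; (7/8)^3 = 343/512.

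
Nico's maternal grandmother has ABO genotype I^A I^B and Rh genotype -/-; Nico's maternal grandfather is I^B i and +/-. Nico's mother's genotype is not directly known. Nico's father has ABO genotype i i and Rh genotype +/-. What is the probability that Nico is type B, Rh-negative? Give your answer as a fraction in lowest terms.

3/16

Nico's mother's ABO genotype from I^A I^B × I^B i: 1/4 I^A I^B, 1/4 I^A i, 1/4 I^B I^B, 1/4 I^B i.
Crossing each possibility with the father i i and summing P(type B): 1/4·1/2 + 1/4·0 + 1/4·1 + 1/4·1/2 = 1/2.
Similarly for Rh via the mother's Rh distribution: P(Rh-) = 3/8.
Independent loci: 1/2 × 3/8 = 3/16.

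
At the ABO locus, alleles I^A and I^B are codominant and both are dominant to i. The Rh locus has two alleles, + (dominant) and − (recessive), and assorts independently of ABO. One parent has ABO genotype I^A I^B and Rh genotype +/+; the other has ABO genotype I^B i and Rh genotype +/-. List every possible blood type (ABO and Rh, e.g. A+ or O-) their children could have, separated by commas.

A+, B+, AB+

Gametes from I^A I^B × I^B i give offspring ABO genotypes I^A I^B, I^A i, I^B I^B, I^B i, i.e. phenotypes A, B, AB.
Rh cross +/+ × +/- → phenotypes Rh+.
Combining independently: A+, B+, AB+.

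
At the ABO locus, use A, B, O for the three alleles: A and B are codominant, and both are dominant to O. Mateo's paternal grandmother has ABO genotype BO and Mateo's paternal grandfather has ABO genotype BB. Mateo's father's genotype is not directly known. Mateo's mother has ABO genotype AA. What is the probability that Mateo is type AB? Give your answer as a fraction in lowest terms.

Mateo's father's ABO genotype from BO × BB: 1/2 BB, 1/2 BO.
Crossing each possibility with the mother AA and summing P(type AB): 1/2·1 + 1/2·1/2 = 3/4.

3/4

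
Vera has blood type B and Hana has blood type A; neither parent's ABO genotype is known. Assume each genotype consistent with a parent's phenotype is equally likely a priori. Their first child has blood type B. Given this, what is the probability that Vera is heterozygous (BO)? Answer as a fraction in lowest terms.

1/3

Possible genotypes: Vera ∈ {BB, BO}; Hana ∈ {AA, AO}.
Weight each parental genotype pair by prior × P(type-B child):
  BB × AO: posterior weight 2/3.
  BO × AO: posterior weight 1/3.
Sum the posterior weight over pairs where Vera is BO: 1/3.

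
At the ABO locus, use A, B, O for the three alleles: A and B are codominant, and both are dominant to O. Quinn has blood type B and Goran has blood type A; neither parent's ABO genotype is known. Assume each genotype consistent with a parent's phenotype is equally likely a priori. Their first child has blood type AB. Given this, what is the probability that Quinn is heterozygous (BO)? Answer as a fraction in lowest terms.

Possible genotypes: Quinn ∈ {BB, BO}; Goran ∈ {AA, AO}.
Weight each parental genotype pair by prior × P(type-AB child):
  BB × AA: posterior weight 4/9.
  BB × AO: posterior weight 2/9.
  BO × AA: posterior weight 2/9.
  BO × AO: posterior weight 1/9.
Sum the posterior weight over pairs where Quinn is BO: 1/3.

1/3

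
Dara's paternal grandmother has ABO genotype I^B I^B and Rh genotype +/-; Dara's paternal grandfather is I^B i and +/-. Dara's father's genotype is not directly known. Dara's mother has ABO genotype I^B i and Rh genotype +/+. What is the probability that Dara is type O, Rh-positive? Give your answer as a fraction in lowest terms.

1/8

Dara's father's ABO genotype from I^B I^B × I^B i: 1/2 I^B I^B, 1/2 I^B i.
Crossing each possibility with the mother I^B i and summing P(type O): 1/2·0 + 1/2·1/4 = 1/8.
Similarly for Rh via the father's Rh distribution: P(Rh+) = 1.
Independent loci: 1/8 × 1 = 1/8.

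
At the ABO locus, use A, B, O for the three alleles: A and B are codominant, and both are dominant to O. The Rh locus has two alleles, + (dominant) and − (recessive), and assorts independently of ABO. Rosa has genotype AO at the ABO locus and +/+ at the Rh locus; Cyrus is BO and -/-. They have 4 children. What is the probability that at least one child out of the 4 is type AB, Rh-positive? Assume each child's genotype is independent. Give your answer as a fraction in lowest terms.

ABO cross AO × BO → 1/4 O, 1/4 A, 1/4 B, 1/4 AB.
Rh cross +/+ × -/- → 1 Rh+; so P(type AB, Rh-positive) = 1/4 × 1 = 1/4 per child.
P(none) = (3/4)^4 = 81/256; P(at least one) = 1 − 81/256 = 175/256.

175/256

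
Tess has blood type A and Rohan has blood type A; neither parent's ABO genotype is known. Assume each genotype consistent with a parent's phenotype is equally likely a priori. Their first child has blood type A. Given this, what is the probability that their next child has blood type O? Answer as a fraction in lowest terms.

Possible genotypes: Tess ∈ {AA, AO}; Rohan ∈ {AA, AO}.
Weight each parental genotype pair by prior × P(type-A child):
  AA × AA: posterior weight 4/15; P(next child type O) = 0.
  AA × AO: posterior weight 4/15; P(next child type O) = 0.
  AO × AA: posterior weight 4/15; P(next child type O) = 0.
  AO × AO: posterior weight 1/5; P(next child type O) = 1/4.
Weighted sum = 1/20.

1/20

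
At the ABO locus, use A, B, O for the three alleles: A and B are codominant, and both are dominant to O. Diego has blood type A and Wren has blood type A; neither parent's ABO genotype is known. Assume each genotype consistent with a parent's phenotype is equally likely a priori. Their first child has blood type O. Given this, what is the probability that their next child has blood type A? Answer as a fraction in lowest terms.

Possible genotypes: Diego ∈ {AA, AO}; Wren ∈ {AA, AO}.
Weight each parental genotype pair by prior × P(type-O child):
  AO × AO: posterior weight 1; P(next child type A) = 3/4.
Weighted sum = 3/4.

3/4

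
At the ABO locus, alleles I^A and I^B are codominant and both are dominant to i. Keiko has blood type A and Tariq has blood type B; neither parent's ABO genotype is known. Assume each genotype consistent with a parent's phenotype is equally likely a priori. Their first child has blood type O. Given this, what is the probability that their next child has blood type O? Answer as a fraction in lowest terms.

Possible genotypes: Keiko ∈ {I^A I^A, I^A i}; Tariq ∈ {I^B I^B, I^B i}.
Weight each parental genotype pair by prior × P(type-O child):
  I^A i × I^B i: posterior weight 1; P(next child type O) = 1/4.
Weighted sum = 1/4.

1/4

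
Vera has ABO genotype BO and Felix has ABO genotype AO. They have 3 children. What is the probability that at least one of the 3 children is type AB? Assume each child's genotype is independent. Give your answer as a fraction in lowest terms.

ABO cross BO × AO → 1/4 O, 1/4 A, 1/4 B, 1/4 AB.
So P(type AB) = 1/4 per child.
P(none) = (3/4)^3 = 27/64; P(at least one) = 1 − 27/64 = 37/64.

37/64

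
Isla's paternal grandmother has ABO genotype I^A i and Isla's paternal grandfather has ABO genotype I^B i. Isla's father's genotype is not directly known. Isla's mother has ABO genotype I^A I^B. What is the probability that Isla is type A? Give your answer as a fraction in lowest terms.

3/8

Isla's father's ABO genotype from I^A i × I^B i: 1/4 I^A I^B, 1/4 I^A i, 1/4 I^B i, 1/4 i i.
Crossing each possibility with the mother I^A I^B and summing P(type A): 1/4·1/4 + 1/4·1/2 + 1/4·1/4 + 1/4·1/2 = 3/8.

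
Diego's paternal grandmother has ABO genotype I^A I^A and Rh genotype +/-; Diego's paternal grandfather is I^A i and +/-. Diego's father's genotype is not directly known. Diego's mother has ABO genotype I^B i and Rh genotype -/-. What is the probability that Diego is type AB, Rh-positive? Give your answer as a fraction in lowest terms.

3/16

Diego's father's ABO genotype from I^A I^A × I^A i: 1/2 I^A I^A, 1/2 I^A i.
Crossing each possibility with the mother I^B i and summing P(type AB): 1/2·1/2 + 1/2·1/4 = 3/8.
Similarly for Rh via the father's Rh distribution: P(Rh+) = 1/2.
Independent loci: 3/8 × 1/2 = 3/16.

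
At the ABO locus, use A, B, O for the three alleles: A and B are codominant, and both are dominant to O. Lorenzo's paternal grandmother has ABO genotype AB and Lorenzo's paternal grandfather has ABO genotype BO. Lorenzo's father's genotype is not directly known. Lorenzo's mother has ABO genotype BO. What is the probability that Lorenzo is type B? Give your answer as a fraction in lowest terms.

5/8

Lorenzo's father's ABO genotype from AB × BO: 1/4 AB, 1/4 AO, 1/4 BB, 1/4 BO.
Crossing each possibility with the mother BO and summing P(type B): 1/4·1/2 + 1/4·1/4 + 1/4·1 + 1/4·3/4 = 5/8.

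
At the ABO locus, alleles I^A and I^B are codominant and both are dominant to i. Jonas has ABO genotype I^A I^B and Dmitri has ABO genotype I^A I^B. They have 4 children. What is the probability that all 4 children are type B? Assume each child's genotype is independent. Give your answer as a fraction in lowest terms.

1/256

ABO cross I^A I^B × I^A I^B → 1/4 A, 1/4 B, 1/2 AB.
So P(type B) = 1/4 per child.
All 4 independent: (1/4)^4 = 1/256.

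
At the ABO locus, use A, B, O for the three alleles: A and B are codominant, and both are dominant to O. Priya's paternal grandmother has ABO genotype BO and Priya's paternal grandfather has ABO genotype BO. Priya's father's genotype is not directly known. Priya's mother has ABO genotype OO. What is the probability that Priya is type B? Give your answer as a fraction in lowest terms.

1/2

Priya's father's ABO genotype from BO × BO: 1/4 BB, 1/2 BO, 1/4 OO.
Crossing each possibility with the mother OO and summing P(type B): 1/4·1 + 1/2·1/2 + 1/4·0 = 1/2.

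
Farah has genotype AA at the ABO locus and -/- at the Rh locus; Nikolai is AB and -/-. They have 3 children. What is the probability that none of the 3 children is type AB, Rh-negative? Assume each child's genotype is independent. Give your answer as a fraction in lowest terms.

ABO cross AA × AB → 1/2 A, 1/2 AB.
Rh cross -/- × -/- → 1 Rh-; so P(type AB, Rh-negative) = 1/2 × 1 = 1/2 per child.
P(not type AB, Rh-negative) = 1/2 for one child; (1/2)^3 = 1/8.

1/8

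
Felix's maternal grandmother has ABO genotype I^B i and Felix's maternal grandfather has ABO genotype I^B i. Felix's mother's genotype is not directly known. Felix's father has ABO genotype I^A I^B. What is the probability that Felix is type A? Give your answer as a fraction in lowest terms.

Felix's mother's ABO genotype from I^B i × I^B i: 1/4 I^B I^B, 1/2 I^B i, 1/4 i i.
Crossing each possibility with the father I^A I^B and summing P(type A): 1/4·0 + 1/2·1/4 + 1/4·1/2 = 1/4.

1/4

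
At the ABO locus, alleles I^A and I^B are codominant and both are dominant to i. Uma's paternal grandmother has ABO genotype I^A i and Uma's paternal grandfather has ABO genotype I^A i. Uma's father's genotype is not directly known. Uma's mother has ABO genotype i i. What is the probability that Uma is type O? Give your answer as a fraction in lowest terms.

1/2

Uma's father's ABO genotype from I^A i × I^A i: 1/4 I^A I^A, 1/2 I^A i, 1/4 i i.
Crossing each possibility with the mother i i and summing P(type O): 1/4·0 + 1/2·1/2 + 1/4·1 = 1/2.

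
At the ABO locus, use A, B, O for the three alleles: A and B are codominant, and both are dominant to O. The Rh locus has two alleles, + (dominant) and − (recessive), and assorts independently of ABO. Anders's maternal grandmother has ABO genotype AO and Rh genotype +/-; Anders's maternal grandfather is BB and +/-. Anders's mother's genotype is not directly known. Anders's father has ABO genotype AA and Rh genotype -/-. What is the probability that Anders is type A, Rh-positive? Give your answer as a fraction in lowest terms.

Anders's mother's ABO genotype from AO × BB: 1/2 AB, 1/2 BO.
Crossing each possibility with the father AA and summing P(type A): 1/2·1/2 + 1/2·1/2 = 1/2.
Similarly for Rh via the mother's Rh distribution: P(Rh+) = 1/2.
Independent loci: 1/2 × 1/2 = 1/4.

1/4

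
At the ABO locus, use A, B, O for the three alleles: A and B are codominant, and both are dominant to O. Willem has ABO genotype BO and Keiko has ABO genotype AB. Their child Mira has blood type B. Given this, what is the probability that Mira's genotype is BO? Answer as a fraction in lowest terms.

1/2

Cross BO × AB → 1/4 AB, 1/4 AO, 1/4 BB, 1/4 BO.
Type-B genotypes among offspring: BB (1/4), BO (1/4); total 1/2.
P(BO | type B) = (1/4) / (1/2) = 1/2.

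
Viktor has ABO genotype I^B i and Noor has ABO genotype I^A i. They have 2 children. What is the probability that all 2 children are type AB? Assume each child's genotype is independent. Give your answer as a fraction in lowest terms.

ABO cross I^B i × I^A i → 1/4 O, 1/4 A, 1/4 B, 1/4 AB.
So P(type AB) = 1/4 per child.
All 2 independent: (1/4)^2 = 1/16.

1/16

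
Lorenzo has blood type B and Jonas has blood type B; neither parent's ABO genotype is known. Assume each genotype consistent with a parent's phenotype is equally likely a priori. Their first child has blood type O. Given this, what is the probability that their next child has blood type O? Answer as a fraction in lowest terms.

Possible genotypes: Lorenzo ∈ {I^B I^B, I^B i}; Jonas ∈ {I^B I^B, I^B i}.
Weight each parental genotype pair by prior × P(type-O child):
  I^B i × I^B i: posterior weight 1; P(next child type O) = 1/4.
Weighted sum = 1/4.

1/4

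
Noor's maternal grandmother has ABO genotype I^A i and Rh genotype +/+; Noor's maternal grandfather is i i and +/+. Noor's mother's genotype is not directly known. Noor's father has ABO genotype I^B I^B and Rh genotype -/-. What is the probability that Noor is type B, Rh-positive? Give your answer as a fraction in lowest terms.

Noor's mother's ABO genotype from I^A i × i i: 1/2 I^A i, 1/2 i i.
Crossing each possibility with the father I^B I^B and summing P(type B): 1/2·1/2 + 1/2·1 = 3/4.
Similarly for Rh via the mother's Rh distribution: P(Rh+) = 1.
Independent loci: 3/4 × 1 = 3/4.

3/4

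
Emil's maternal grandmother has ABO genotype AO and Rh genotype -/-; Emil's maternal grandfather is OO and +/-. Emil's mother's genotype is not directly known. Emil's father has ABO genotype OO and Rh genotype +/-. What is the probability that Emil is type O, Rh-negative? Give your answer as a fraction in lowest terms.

Emil's mother's ABO genotype from AO × OO: 1/2 AO, 1/2 OO.
Crossing each possibility with the father OO and summing P(type O): 1/2·1/2 + 1/2·1 = 3/4.
Similarly for Rh via the mother's Rh distribution: P(Rh-) = 3/8.
Independent loci: 3/4 × 3/8 = 9/32.

9/32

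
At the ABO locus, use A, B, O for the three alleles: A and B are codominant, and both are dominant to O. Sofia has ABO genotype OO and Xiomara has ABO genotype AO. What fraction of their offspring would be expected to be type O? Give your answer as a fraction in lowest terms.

ABO cross OO × AO → offspring phenotypes: 1/2 O, 1/2 A.
So P(type O) = 1/2.

1/2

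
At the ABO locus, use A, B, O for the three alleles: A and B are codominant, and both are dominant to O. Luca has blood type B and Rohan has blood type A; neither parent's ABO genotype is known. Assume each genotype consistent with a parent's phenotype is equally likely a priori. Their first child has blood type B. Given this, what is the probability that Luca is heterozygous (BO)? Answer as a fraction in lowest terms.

1/3

Possible genotypes: Luca ∈ {BB, BO}; Rohan ∈ {AA, AO}.
Weight each parental genotype pair by prior × P(type-B child):
  BB × AO: posterior weight 2/3.
  BO × AO: posterior weight 1/3.
Sum the posterior weight over pairs where Luca is BO: 1/3.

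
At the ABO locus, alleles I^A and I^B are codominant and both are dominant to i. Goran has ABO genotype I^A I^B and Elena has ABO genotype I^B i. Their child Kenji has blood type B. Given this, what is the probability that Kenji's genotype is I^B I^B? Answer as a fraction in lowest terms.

1/2

Cross I^A I^B × I^B i → 1/4 I^A I^B, 1/4 I^A i, 1/4 I^B I^B, 1/4 I^B i.
Type-B genotypes among offspring: I^B I^B (1/4), I^B i (1/4); total 1/2.
P(I^B I^B | type B) = (1/4) / (1/2) = 1/2.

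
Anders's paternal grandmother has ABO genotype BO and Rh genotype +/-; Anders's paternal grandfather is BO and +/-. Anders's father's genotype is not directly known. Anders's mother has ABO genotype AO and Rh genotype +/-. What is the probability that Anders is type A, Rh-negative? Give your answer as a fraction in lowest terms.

1/16

Anders's father's ABO genotype from BO × BO: 1/4 BB, 1/2 BO, 1/4 OO.
Crossing each possibility with the mother AO and summing P(type A): 1/4·0 + 1/2·1/4 + 1/4·1/2 = 1/4.
Similarly for Rh via the father's Rh distribution: P(Rh-) = 1/4.
Independent loci: 1/4 × 1/4 = 1/16.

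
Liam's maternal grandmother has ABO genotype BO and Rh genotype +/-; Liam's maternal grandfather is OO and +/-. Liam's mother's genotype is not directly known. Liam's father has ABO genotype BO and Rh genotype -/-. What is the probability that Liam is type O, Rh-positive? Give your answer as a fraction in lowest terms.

3/16

Liam's mother's ABO genotype from BO × OO: 1/2 BO, 1/2 OO.
Crossing each possibility with the father BO and summing P(type O): 1/2·1/4 + 1/2·1/2 = 3/8.
Similarly for Rh via the mother's Rh distribution: P(Rh+) = 1/2.
Independent loci: 3/8 × 1/2 = 3/16.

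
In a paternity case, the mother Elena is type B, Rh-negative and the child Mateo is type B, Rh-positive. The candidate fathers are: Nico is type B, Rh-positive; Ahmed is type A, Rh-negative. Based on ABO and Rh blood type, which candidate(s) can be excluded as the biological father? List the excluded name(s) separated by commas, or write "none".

Ahmed

A candidate is excluded only if no genotype consistent with his phenotype could produce a type B, Rh-positive child with a type B, Rh-negative mother.
Ahmed (type A, Rh-): no genotype consistent with that phenotype can produce a type-B Rh+ child with a type-B mother.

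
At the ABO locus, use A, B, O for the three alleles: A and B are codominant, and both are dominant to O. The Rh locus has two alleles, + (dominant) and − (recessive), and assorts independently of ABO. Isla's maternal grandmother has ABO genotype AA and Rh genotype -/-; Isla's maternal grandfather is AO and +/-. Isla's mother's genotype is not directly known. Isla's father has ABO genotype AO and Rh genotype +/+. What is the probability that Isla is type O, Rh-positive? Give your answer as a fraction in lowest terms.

1/8

Isla's mother's ABO genotype from AA × AO: 1/2 AA, 1/2 AO.
Crossing each possibility with the father AO and summing P(type O): 1/2·0 + 1/2·1/4 = 1/8.
Similarly for Rh via the mother's Rh distribution: P(Rh+) = 1.
Independent loci: 1/8 × 1 = 1/8.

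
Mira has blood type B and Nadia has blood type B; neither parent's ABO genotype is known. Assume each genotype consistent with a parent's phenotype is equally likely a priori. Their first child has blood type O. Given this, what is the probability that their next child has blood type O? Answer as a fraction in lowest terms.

1/4

Possible genotypes: Mira ∈ {BB, BO}; Nadia ∈ {BB, BO}.
Weight each parental genotype pair by prior × P(type-O child):
  BO × BO: posterior weight 1; P(next child type O) = 1/4.
Weighted sum = 1/4.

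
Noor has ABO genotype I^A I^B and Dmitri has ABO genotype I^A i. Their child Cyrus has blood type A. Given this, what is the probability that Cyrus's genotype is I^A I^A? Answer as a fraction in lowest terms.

Cross I^A I^B × I^A i → 1/4 I^A I^A, 1/4 I^A I^B, 1/4 I^A i, 1/4 I^B i.
Type-A genotypes among offspring: I^A I^A (1/4), I^A i (1/4); total 1/2.
P(I^A I^A | type A) = (1/4) / (1/2) = 1/2.

1/2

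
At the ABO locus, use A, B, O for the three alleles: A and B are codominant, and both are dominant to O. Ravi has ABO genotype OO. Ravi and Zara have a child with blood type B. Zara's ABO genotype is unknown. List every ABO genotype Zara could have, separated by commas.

AB, BB, BO

For each candidate genotype of Zara, check whether crossing it with OO can produce every observed child phenotype.
  AA → possible child types {A} ✗
  AB → possible child types {A, B} ✓
  AO → possible child types {O, A} ✗
  BB → possible child types {B} ✓
  BO → possible child types {O, B} ✓
  OO → possible child types {O} ✗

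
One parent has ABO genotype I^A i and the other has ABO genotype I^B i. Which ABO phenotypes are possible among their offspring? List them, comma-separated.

O, A, B, AB

Gametes from I^A i × I^B i give offspring ABO genotypes I^A I^B, I^A i, I^B i, i i, i.e. phenotypes O, A, B, AB.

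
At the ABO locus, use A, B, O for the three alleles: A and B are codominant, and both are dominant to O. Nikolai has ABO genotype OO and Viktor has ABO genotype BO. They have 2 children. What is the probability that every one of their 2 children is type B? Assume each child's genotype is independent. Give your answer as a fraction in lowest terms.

ABO cross OO × BO → 1/2 O, 1/2 B.
So P(type B) = 1/2 per child.
All 2 independent: (1/2)^2 = 1/4.

1/4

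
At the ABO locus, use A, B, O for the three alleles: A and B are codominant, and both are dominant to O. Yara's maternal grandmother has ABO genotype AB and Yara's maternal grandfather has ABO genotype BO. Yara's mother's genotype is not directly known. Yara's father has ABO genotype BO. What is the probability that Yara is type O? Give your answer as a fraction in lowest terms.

1/8

Yara's mother's ABO genotype from AB × BO: 1/4 AB, 1/4 AO, 1/4 BB, 1/4 BO.
Crossing each possibility with the father BO and summing P(type O): 1/4·0 + 1/4·1/4 + 1/4·0 + 1/4·1/4 = 1/8.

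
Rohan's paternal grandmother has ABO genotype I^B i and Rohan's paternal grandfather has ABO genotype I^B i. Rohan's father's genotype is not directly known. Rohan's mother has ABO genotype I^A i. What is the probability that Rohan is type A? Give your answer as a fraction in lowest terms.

1/4

Rohan's father's ABO genotype from I^B i × I^B i: 1/4 I^B I^B, 1/2 I^B i, 1/4 i i.
Crossing each possibility with the mother I^A i and summing P(type A): 1/4·0 + 1/2·1/4 + 1/4·1/2 = 1/4.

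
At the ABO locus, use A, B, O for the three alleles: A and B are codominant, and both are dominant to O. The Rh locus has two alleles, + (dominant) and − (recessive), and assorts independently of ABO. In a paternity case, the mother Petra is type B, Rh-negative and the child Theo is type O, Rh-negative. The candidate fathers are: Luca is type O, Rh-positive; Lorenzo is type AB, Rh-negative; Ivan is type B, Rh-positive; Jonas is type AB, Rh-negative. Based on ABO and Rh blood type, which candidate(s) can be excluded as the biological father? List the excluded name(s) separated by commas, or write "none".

A candidate is excluded only if no genotype consistent with his phenotype could produce a type O, Rh-negative child with a type B, Rh-negative mother.
Lorenzo (type AB, Rh-): no genotype consistent with that phenotype can produce a type-O Rh- child with a type-B mother.
Jonas (type AB, Rh-): no genotype consistent with that phenotype can produce a type-O Rh- child with a type-B mother.

Lorenzo, Jonas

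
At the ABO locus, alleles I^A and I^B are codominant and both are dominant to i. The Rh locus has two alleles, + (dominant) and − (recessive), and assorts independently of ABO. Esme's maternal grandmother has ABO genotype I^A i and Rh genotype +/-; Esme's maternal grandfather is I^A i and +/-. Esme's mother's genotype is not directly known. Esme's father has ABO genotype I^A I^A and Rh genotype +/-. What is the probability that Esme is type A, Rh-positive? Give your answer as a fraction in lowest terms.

3/4

Esme's mother's ABO genotype from I^A i × I^A i: 1/4 I^A I^A, 1/2 I^A i, 1/4 i i.
Crossing each possibility with the father I^A I^A and summing P(type A): 1/4·1 + 1/2·1 + 1/4·1 = 1.
Similarly for Rh via the mother's Rh distribution: P(Rh+) = 3/4.
Independent loci: 1 × 3/4 = 3/4.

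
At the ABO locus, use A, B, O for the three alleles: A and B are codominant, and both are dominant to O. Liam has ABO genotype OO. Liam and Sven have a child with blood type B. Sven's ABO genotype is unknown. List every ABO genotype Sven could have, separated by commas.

For each candidate genotype of Sven, check whether crossing it with OO can produce every observed child phenotype.
  AA → possible child types {A} ✗
  AB → possible child types {A, B} ✓
  AO → possible child types {O, A} ✗
  BB → possible child types {B} ✓
  BO → possible child types {O, B} ✓
  OO → possible child types {O} ✗

AB, BB, BO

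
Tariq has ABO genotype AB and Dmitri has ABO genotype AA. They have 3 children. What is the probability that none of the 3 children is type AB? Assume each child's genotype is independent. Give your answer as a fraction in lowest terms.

ABO cross AB × AA → 1/2 A, 1/2 AB.
So P(type AB) = 1/2 per child.
P(not type AB) = 1/2 for one child; (1/2)^3 = 1/8.

1/8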